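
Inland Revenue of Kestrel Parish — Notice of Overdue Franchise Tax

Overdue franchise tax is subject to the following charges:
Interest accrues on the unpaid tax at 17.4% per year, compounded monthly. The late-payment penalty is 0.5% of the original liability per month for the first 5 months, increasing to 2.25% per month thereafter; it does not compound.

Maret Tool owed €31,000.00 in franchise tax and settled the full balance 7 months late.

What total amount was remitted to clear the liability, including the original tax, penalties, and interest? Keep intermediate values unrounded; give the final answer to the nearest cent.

Penalty, months 1–5: 5 × 0.5% × €31,000.00 = €775.00
Penalty, months 6–7: 2 × 2.25% × €31,000.00 = €1,395.00
Interest (17.4%/yr ÷ 12 = 1.45%/month): €31,000.00 × ((1 + 0.0145)^7 − 1) = €3,286.7289…
Total = €31,000.00 + €2,170.0000 + €3,286.7289… = €36,456.73

€36,456.73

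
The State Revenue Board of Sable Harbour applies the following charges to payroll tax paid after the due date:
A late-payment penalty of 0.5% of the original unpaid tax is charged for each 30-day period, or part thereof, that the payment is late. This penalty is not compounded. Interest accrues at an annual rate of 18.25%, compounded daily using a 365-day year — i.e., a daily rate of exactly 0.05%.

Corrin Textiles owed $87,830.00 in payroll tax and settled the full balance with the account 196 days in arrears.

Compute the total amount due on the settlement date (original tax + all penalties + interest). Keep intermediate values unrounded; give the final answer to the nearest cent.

$99,944.90

Penalty periods: ⌈196/30⌉ = 7; penalty = 7 × 0.5% × $87,830.00 = $3,074.05
Interest: $87,830.00 × ((1 + 0.0005)^196 − 1) = $87,830.00 × 0.10293577… = $9,040.8488…
Total = $87,830.00 + $3,074.0500 + $9,040.8488… = $99,944.90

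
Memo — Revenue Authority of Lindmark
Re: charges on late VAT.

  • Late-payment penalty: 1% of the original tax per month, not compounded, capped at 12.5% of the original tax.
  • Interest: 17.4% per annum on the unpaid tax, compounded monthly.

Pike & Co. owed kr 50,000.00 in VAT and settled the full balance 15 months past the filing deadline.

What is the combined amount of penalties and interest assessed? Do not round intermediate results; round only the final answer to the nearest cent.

Penalty (uncapped): 15 × 1% × kr 50,000.00 = kr 7,500.00; cap = 12.5% × kr 50,000.00 = kr 6,250.00 → penalty = kr 6,250.00
Interest (17.4%/yr ÷ 12 = 1.45%/month): kr 50,000.00 × ((1 + 0.0145)^15 − 1) = kr 12,051.2843…
Penalties + interest = kr 6,250.0000 + kr 12,051.2843… = kr 18,301.28

kr 18,301.28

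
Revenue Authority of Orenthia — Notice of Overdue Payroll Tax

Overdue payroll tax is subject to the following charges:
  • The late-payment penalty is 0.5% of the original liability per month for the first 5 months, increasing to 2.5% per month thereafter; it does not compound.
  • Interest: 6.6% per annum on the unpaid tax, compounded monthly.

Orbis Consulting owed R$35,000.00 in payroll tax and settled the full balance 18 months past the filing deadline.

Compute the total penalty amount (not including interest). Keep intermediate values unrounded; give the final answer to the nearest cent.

Penalty, months 1–5: 5 × 0.5% × R$35,000.00 = R$875.00
Penalty, months 6–18: 13 × 2.5% × R$35,000.00 = R$11,375.00
Total penalty = R$875.00 + R$11,375.00 = R$12,250.00

R$12,250.00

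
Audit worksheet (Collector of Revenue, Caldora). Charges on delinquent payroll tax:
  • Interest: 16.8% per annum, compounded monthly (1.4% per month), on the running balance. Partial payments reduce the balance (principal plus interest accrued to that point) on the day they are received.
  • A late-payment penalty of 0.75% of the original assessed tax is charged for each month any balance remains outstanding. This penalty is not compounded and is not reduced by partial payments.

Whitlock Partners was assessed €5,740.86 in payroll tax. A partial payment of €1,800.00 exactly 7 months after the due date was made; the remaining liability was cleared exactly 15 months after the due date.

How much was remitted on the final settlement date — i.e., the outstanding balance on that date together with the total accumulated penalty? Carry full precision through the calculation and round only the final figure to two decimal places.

Balance at month 7: €5,740.8600 × (1 + 0.014)^7 = €6,327.6528…
After €1,800.00 payment: €6,327.6528… − €1,800.00 = €4,527.6528…
Balance at month 15: €4,527.6528… × (1 + 0.014)^8 = €5,060.3057…
Penalty: 15 × 0.75% × €5,740.86 = €645.85…
Final settlement = outstanding balance + penalty = €5,060.3057… + €645.85… = €5,706.15

€5,706.15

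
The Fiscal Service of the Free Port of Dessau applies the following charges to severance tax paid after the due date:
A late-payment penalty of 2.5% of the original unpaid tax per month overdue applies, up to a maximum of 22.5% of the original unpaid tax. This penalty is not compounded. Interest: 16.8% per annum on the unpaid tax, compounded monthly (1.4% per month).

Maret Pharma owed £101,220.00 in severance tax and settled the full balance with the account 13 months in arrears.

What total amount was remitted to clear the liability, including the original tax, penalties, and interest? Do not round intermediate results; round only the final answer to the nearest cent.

£144,046.28

Penalty (uncapped): 13 × 2.5% × £101,220.00 = £32,896.50; cap = 22.5% × £101,220.00 = £22,774.50 → penalty = £22,774.50
Interest: £101,220.00 × ((1 + 0.014)^13 − 1) = £101,220.00 × 0.1981010… = £20,051.7788…
Total = £101,220.00 + £22,774.5000 + £20,051.7788… = £144,046.28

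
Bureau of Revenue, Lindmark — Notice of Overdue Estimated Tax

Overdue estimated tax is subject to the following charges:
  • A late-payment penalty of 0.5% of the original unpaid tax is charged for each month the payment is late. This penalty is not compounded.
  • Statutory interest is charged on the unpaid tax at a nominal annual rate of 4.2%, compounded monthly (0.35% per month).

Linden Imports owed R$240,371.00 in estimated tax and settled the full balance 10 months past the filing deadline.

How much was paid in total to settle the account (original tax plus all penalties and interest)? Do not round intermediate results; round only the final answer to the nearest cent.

Late-payment penalty: 10 × 0.5% × R$240,371.00 = R$12,018.55
Interest: R$240,371.00 × ((1 + 0.0035)^10 − 1) = R$240,371.00 × 0.0355564… = R$8,546.7338…
Total = R$240,371.00 + R$12,018.5500 + R$8,546.7338… = R$260,936.28

R$260,936.28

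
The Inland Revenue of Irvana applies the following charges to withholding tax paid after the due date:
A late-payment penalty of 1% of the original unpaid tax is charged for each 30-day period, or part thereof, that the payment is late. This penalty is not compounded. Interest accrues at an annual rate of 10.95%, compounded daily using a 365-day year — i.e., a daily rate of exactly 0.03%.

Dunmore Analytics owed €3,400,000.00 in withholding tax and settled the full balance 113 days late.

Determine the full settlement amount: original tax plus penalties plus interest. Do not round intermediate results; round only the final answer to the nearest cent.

€3,653,218.04

Penalty periods: ⌈113/30⌉ = 4; penalty = 4 × 1% × €3,400,000.00 = €136,000.00
Interest: €3,400,000.00 × ((1 + 0.0003)^113 − 1) = €3,400,000.00 × 0.03447589… = €117,218.0402…
Total = €3,400,000.00 + €136,000.0000 + €117,218.0402… = €3,653,218.04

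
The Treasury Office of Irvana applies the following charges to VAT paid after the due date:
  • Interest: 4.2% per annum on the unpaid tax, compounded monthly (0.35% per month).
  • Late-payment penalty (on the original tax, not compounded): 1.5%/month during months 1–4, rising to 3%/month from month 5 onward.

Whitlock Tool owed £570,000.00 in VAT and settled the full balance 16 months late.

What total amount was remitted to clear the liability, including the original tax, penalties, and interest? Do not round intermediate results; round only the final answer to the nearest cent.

Penalty, months 1–4: 4 × 1.5% × £570,000.00 = £34,200.00
Penalty, months 5–16: 12 × 3% × £570,000.00 = £205,200.00
Interest: £570,000.00 × ((1 + 0.0035)^16 − 1) = £570,000.00 × 0.0574943… = £32,771.7427…
Total = £570,000.00 + £239,400.0000 + £32,771.7427… = £842,171.74

£842,171.74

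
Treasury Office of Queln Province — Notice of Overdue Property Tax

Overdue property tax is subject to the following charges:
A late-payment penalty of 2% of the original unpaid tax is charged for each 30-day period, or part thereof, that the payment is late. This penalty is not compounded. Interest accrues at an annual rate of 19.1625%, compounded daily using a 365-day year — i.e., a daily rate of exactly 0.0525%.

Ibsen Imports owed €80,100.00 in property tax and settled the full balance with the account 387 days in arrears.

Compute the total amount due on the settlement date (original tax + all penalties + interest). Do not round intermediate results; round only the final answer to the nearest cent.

€118,966.25

Penalty periods: ⌈387/30⌉ = 13; penalty = 13 × 2% × €80,100.00 = €20,826.00
Interest: €80,100.00 × ((1 + 0.000525)^387 − 1) = €80,100.00 × 0.22522155… = €18,040.2462…
Total = €80,100.00 + €20,826.0000 + €18,040.2462… = €118,966.25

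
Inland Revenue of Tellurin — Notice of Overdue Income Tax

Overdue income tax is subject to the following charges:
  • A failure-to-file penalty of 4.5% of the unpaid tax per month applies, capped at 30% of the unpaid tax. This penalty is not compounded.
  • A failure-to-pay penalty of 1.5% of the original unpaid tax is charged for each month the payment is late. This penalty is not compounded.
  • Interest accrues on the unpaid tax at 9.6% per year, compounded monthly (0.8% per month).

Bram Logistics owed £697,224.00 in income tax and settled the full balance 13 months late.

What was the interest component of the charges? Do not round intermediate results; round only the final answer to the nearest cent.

Interest: £697,224.00 × ((1 + 0.008)^13 − 1) = £697,224.00 × 0.1091414… = £76,096.0058…

£76,096.01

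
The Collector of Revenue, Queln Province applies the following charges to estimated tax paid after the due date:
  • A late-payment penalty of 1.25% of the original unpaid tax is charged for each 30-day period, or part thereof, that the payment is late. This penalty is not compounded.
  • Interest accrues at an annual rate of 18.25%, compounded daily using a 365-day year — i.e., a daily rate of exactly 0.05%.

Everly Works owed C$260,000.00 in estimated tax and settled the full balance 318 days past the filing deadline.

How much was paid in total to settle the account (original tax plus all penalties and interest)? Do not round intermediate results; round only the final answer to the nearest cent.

C$340,545.75

Penalty periods: ⌈318/30⌉ = 11; penalty = 11 × 1.25% × C$260,000.00 = C$35,750.00
Interest: C$260,000.00 × ((1 + 0.0005)^318 − 1) = C$260,000.00 × 0.17229136… = C$44,795.7543…
Total = C$260,000.00 + C$35,750.0000 + C$44,795.7543… = C$340,545.75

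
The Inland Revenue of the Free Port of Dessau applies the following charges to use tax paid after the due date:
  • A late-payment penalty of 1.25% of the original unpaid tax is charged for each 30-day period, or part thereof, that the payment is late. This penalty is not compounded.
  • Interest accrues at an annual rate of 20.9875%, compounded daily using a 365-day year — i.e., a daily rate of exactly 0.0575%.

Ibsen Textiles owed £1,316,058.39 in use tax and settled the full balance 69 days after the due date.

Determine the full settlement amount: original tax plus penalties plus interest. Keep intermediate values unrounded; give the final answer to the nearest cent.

Penalty periods: ⌈69/30⌉ = 3; penalty = 3 × 1.25% × £1,316,058.39 = £49,352.19…
Interest: £1,316,058.39 × ((1 + 0.000575)^69 − 1) = £1,316,058.39 × 0.04046070… = £53,248.6464…
Total = £1,316,058.39 + £49,352.1896… + £53,248.6464… = £1,418,659.23

£1,418,659.23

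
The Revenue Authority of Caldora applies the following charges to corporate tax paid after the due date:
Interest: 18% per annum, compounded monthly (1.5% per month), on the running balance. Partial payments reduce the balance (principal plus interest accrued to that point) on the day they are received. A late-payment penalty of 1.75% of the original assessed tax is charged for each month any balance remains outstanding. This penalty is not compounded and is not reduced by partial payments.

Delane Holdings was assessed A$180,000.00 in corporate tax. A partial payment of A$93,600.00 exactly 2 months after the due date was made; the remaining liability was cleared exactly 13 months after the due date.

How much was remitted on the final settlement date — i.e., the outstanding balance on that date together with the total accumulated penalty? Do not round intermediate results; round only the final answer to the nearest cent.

A$149,133.42

Balance at month 2: A$180,000.0000 × (1 + 0.015)^2 = A$185,440.5000
After A$93,600.00 payment: A$185,440.5000 − A$93,600.00 = A$91,840.5000
Balance at month 13: A$91,840.5000 × (1 + 0.015)^11 = A$108,183.4194…
Penalty: 13 × 1.75% × A$180,000.00 = A$40,950.00
Final settlement = outstanding balance + penalty = A$108,183.4194… + A$40,950.00 = A$149,133.42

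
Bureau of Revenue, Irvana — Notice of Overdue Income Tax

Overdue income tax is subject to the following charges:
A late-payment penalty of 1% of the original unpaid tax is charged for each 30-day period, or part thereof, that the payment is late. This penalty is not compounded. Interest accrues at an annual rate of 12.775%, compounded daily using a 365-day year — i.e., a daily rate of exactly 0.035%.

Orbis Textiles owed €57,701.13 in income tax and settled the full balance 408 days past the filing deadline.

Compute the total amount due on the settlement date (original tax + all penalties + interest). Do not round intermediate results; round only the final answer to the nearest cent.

€74,634.70

Penalty periods: ⌈408/30⌉ = 14; penalty = 14 × 1% × €57,701.13 = €8,078.16…
Interest: €57,701.13 × ((1 + 0.00035)^408 − 1) = €57,701.13 × 0.15347026… = €8,855.4074…
Total = €57,701.13 + €8,078.1582 + €8,855.4074… = €74,634.70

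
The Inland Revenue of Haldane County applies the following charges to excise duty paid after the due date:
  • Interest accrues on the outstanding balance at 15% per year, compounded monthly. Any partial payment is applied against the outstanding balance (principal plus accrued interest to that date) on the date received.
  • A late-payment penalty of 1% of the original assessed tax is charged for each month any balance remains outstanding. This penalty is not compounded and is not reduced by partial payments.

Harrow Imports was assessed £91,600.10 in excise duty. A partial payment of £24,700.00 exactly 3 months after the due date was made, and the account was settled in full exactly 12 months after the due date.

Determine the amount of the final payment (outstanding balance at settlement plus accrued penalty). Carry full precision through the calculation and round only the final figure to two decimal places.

Monthly rate = 15% ÷ 12 = 1.25%
Balance at month 3: £91,600.1000 × (1 + 0.0125)^3 = £95,078.2202…
After £24,700.00 payment: £95,078.2202… − £24,700.00 = £70,378.2202…
Balance at month 12: £70,378.2202… × (1 + 0.0125)^9 = £78,703.4131…
Penalty: 12 × 1% × £91,600.10 = £10,992.01…
Final settlement = outstanding balance + penalty = £78,703.4131… + £10,992.01… = £89,695.43

£89,695.43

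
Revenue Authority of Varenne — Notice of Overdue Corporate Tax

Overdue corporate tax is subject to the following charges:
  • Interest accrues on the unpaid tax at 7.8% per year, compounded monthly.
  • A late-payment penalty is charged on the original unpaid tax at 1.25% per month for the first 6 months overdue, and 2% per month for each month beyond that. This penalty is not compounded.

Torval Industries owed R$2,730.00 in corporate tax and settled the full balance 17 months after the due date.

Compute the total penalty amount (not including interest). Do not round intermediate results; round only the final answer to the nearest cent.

R$805.35

Penalty, months 1–6: 6 × 1.25% × R$2,730.00 = R$204.75
Penalty, months 7–17: 11 × 2% × R$2,730.00 = R$600.60
Total penalty = R$204.75 + R$600.60 = R$805.35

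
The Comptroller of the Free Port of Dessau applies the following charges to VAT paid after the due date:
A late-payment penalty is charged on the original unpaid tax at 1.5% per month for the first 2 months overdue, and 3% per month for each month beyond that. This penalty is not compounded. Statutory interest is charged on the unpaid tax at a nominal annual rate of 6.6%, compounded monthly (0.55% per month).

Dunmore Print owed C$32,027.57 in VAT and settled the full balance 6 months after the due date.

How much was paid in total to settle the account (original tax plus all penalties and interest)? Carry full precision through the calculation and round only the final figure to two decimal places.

Penalty, months 1–2: 2 × 1.5% × C$32,027.57 = C$960.83…
Penalty, months 3–6: 4 × 3% × C$32,027.57 = C$3,843.31…
Interest: C$32,027.57 × ((1 + 0.0055)^6 − 1) = C$32,027.57 × 0.0334571… = C$1,071.5493…
Total = C$32,027.57 + C$4,804.1355 + C$1,071.5493… = C$37,903.25

C$37,903.25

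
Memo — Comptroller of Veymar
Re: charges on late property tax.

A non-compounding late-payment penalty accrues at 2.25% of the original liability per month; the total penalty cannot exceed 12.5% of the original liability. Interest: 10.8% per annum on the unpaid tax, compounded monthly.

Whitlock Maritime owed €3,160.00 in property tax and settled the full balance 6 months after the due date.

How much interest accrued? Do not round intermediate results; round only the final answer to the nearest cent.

Interest (10.8%/yr ÷ 12 = 0.9%/month): €3,160.00 × ((1 + 0.009)^6 − 1) = €174.5258…

€174.53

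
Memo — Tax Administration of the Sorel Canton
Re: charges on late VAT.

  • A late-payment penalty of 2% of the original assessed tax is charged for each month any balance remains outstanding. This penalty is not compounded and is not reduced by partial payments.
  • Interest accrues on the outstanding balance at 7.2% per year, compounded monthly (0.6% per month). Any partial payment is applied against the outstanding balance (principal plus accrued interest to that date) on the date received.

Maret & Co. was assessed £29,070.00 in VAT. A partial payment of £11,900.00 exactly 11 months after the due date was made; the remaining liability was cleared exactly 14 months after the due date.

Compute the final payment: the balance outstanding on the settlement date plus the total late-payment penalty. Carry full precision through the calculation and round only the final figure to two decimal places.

Balance at month 11: £29,070.0000 × (1 + 0.006)^11 = £31,047.2272…
After £11,900.00 payment: £31,047.2272… − £11,900.00 = £19,147.2272…
Balance at month 14: £19,147.2272… × (1 + 0.006)^3 = £19,493.9493…
Penalty: 14 × 2% × £29,070.00 = £8,139.60
Final settlement = outstanding balance + penalty = £19,493.9493… + £8,139.60 = £27,633.55

£27,633.55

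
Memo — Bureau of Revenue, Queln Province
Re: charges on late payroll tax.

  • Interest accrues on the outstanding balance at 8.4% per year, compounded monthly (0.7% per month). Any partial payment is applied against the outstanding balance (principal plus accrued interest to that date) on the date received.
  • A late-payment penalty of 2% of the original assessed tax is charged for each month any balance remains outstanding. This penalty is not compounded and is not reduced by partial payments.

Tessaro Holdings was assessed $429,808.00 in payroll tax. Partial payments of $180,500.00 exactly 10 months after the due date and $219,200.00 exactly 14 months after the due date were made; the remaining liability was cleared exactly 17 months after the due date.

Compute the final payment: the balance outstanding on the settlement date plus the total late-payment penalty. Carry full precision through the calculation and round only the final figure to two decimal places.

Balance at month 10: $429,808.0000 × (1 + 0.007)^10 = $460,860.1961…
After $180,500.00 payment: $460,860.1961… − $180,500.00 = $280,360.1961…
Balance at month 14: $280,360.1961… × (1 + 0.007)^4 = $288,293.0928…
After $219,200.00 payment: $288,293.0928… − $219,200.00 = $69,093.0928…
Balance at month 17: $69,093.0928… × (1 + 0.007)^3 = $70,554.2281…
Penalty: 17 × 2% × $429,808.00 = $146,134.72
Final settlement = outstanding balance + penalty = $70,554.2281… + $146,134.72 = $216,688.95

$216,688.95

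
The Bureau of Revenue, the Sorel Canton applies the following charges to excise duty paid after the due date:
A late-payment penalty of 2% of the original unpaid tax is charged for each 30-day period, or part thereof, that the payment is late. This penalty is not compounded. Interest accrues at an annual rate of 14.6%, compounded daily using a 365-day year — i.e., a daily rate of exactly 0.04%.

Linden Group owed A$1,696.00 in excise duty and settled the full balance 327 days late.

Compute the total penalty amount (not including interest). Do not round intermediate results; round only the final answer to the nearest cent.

A$373.12

Penalty periods: ⌈327/30⌉ = 11; penalty = 11 × 2% × A$1,696.00 = A$373.12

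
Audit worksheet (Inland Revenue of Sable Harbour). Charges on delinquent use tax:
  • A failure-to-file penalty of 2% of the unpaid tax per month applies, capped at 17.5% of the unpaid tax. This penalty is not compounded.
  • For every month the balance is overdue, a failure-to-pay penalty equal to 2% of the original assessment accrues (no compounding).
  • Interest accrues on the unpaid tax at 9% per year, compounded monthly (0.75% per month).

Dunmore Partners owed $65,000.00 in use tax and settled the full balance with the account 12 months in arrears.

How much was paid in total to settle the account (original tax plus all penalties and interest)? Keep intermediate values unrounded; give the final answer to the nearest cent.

Failure-to-file: 12 × 2% × $65,000.00 = $15,600.00, capped at 17.5% × $65,000.00 = $11,375.00
Failure-to-pay penalty: 12 × 2% × $65,000.00 = $15,600.00
Interest: $65,000.00 × ((1 + 0.0075)^12 − 1) = $65,000.00 × 0.0938069… = $6,097.4483…
Total = $65,000.00 + $26,975.0000 + $6,097.4483… = $98,072.45

$98,072.45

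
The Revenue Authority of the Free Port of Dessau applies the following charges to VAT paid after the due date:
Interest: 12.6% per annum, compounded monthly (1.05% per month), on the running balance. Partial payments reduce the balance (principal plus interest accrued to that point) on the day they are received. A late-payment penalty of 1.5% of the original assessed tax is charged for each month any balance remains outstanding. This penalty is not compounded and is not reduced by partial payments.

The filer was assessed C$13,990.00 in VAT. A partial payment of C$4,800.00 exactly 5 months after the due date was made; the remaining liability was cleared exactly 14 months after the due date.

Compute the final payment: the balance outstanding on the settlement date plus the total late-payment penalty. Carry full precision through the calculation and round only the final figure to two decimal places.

C$13,857.73

Balance at month 5: C$13,990.0000 × (1 + 0.0105)^5 = C$14,740.0618…
After C$4,800.00 payment: C$14,740.0618… − C$4,800.00 = C$9,940.0618…
Balance at month 14: C$9,940.0618… × (1 + 0.0105)^9 = C$10,919.8317…
Penalty: 14 × 1.5% × C$13,990.00 = C$2,937.90
Final settlement = outstanding balance + penalty = C$10,919.8317… + C$2,937.90 = C$13,857.73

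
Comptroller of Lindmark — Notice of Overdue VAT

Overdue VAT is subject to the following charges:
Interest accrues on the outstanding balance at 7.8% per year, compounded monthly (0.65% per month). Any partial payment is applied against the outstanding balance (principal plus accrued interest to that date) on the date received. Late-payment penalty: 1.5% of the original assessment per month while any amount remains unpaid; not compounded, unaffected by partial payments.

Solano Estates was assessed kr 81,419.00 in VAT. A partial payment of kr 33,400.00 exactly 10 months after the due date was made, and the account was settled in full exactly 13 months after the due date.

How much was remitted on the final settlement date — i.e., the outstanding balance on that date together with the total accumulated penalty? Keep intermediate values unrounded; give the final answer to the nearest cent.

kr 70,394.88

Balance at month 10: kr 81,419.0000 × (1 + 0.0065)^10 = kr 86,868.7468…
After kr 33,400.00 payment: kr 86,868.7468… − kr 33,400.00 = kr 53,468.7468…
Balance at month 13: kr 53,468.7468… × (1 + 0.0065)^3 = kr 54,518.1792…
Penalty: 13 × 1.5% × kr 81,419.00 = kr 15,876.71…
Final settlement = outstanding balance + penalty = kr 54,518.1792… + kr 15,876.71… = kr 70,394.88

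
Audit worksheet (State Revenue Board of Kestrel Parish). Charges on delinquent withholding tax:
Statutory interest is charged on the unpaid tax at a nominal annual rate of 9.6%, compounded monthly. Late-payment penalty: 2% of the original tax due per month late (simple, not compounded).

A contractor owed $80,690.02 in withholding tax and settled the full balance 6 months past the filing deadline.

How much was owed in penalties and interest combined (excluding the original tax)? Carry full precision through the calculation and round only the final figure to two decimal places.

$13,634.22

Late-payment penalty: 6 × 2% × $80,690.02 = $9,682.80…
Interest (9.6%/yr ÷ 12 = 0.8%/month): $80,690.02 × ((1 + 0.008)^6 − 1) = $3,951.4146…
Penalties + interest = $9,682.8024 + $3,951.4146… = $13,634.22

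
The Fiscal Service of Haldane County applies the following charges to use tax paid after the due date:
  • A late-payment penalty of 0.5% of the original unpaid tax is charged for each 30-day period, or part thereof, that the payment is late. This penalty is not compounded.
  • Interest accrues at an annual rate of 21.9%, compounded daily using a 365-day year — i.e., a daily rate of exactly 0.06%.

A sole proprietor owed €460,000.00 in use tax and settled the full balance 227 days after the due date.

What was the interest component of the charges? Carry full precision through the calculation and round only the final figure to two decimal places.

Interest: €460,000.00 × ((1 + 0.0006)^227 − 1) = €460,000.00 × 0.14586425… = €67,097.5553…

€67,097.56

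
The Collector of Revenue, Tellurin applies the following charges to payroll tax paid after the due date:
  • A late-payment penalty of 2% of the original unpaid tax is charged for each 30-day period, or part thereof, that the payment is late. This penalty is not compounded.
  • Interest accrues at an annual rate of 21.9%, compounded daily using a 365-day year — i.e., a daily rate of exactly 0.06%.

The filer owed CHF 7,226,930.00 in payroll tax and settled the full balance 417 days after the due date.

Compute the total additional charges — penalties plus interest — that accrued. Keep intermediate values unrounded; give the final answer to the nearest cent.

CHF 4,077,331.94

Penalty periods: ⌈417/30⌉ = 14; penalty = 14 × 2% × CHF 7,226,930.00 = CHF 2,023,540.40
Interest: CHF 7,226,930.00 × ((1 + 0.0006)^417 − 1) = CHF 7,226,930.00 × 0.28418589… = CHF 2,053,791.5440…
Penalties + interest = CHF 2,023,540.4000 + CHF 2,053,791.5440… = CHF 4,077,331.94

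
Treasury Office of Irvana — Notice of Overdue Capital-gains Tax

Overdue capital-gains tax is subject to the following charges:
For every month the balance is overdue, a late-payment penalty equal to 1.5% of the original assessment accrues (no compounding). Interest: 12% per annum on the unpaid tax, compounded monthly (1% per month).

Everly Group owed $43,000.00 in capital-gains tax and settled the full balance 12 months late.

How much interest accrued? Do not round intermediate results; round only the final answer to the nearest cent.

$5,453.48

Interest: $43,000.00 × ((1 + 0.01)^12 − 1) = $43,000.00 × 0.1268250… = $5,453.4763…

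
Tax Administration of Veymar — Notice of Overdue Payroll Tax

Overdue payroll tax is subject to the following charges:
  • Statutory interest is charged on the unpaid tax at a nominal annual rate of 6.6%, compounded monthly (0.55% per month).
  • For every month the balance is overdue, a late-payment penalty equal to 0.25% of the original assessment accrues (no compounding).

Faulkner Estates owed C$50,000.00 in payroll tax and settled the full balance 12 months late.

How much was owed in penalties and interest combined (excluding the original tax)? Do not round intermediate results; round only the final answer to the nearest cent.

Late-payment penalty = 0.25% × C$50,000.00 × 12 mo = C$1,500.00
Interest: C$50,000.00 × ((1 + 0.0055)^12 − 1) = C$50,000.00 × 0.0680336… = C$3,401.6780…
Penalties + interest = C$1,500.0000 + C$3,401.6780… = C$4,901.68

C$4,901.68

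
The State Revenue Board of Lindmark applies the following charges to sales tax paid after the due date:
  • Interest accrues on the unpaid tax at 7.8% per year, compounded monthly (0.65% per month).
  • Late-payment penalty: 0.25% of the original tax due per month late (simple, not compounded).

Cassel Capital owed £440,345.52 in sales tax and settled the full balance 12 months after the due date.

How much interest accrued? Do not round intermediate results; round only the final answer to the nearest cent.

£35,601.85

Interest: £440,345.52 × ((1 + 0.0065)^12 − 1) = £440,345.52 × 0.0808498… = £35,601.8518…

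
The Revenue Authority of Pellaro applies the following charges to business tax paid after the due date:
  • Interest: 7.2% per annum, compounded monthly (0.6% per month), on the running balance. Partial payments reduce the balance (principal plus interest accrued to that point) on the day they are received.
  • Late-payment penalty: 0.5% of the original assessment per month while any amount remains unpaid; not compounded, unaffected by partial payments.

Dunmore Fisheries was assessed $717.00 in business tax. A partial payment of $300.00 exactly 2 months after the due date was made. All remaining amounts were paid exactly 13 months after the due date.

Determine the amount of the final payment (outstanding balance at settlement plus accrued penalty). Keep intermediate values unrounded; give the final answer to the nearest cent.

$501.18

Balance at month 2: $717.0000 × (1 + 0.006)^2 = $725.6298…
After $300.00 payment: $725.6298… − $300.00 = $425.6298…
Balance at month 13: $425.6298… × (1 + 0.006)^11 = $454.5795…
Penalty: 13 × 0.5% × $717.00 = $46.61…
Final settlement = outstanding balance + penalty = $454.5795… + $46.61… = $501.18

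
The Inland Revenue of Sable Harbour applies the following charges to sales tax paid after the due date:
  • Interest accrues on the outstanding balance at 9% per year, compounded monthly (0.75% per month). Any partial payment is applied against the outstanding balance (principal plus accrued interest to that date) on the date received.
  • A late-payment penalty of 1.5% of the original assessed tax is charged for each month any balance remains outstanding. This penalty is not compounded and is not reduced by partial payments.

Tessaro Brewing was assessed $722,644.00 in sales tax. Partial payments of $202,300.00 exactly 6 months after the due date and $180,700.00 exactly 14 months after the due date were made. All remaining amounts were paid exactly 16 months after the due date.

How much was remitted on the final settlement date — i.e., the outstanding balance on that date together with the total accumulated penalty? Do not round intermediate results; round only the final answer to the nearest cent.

$586,433.04

Balance at month 6: $722,644.0000 × (1 + 0.0075)^6 = $755,778.8426…
After $202,300.00 payment: $755,778.8426… − $202,300.00 = $553,478.8426…
Balance at month 14: $553,478.8426… × (1 + 0.0075)^8 = $587,572.5016…
After $180,700.00 payment: $587,572.5016… − $180,700.00 = $406,872.5016…
Balance at month 16: $406,872.5016… × (1 + 0.0075)^2 = $412,998.4757…
Penalty: 16 × 1.5% × $722,644.00 = $173,434.56
Final settlement = outstanding balance + penalty = $412,998.4757… + $173,434.56 = $586,433.04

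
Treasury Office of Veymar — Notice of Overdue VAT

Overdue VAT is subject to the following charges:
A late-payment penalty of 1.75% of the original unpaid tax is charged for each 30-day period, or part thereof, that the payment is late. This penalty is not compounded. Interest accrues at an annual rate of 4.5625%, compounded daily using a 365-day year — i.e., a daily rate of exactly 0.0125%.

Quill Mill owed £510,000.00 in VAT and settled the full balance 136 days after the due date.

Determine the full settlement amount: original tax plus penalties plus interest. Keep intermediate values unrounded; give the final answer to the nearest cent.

Penalty periods: ⌈136/30⌉ = 5; penalty = 5 × 1.75% × £510,000.00 = £44,625.00
Interest: £510,000.00 × ((1 + 0.000125)^136 − 1) = £510,000.00 × 0.01714424… = £8,743.5633…
Total = £510,000.00 + £44,625.0000 + £8,743.5633… = £563,368.56

£563,368.56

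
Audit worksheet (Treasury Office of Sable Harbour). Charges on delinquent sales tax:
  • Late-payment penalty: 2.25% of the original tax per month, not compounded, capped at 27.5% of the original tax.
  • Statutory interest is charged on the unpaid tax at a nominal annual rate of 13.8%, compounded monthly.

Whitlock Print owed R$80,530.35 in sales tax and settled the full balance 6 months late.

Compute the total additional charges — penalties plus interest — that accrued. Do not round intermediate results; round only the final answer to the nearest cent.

R$16,590.41

Penalty: 6 × 2.25% × R$80,530.35 = R$10,871.60… (below the 27.5% cap of R$22,145.85…)
Interest (13.8%/yr ÷ 12 = 1.15%/month): R$80,530.35 × ((1 + 0.0115)^6 − 1) = R$5,718.8170…
Penalties + interest = R$10,871.5973… + R$5,718.8170… = R$16,590.41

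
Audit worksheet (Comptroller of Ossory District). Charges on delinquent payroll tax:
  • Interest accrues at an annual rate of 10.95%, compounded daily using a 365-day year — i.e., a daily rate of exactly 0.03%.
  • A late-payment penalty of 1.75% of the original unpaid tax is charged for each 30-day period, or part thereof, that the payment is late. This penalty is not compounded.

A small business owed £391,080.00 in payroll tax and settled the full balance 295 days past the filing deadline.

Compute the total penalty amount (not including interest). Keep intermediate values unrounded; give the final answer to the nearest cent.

£68,439.00

Penalty periods: ⌈295/30⌉ = 10; penalty = 10 × 1.75% × £391,080.00 = £68,439.00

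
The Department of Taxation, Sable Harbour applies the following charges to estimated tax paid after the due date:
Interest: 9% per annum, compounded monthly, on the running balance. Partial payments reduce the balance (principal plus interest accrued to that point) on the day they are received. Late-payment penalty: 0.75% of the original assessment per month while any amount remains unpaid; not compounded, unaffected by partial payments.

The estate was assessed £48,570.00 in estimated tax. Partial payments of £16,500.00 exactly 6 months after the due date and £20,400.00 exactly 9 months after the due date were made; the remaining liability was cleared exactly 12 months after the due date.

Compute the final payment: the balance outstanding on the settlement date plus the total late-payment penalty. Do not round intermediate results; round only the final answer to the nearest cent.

Monthly rate = 9% ÷ 12 = 0.75%
Balance at month 6: £48,570.0000 × (1 + 0.0075)^6 = £50,797.0431…
After £16,500.00 payment: £50,797.0431… − £16,500.00 = £34,297.0431…
Balance at month 9: £34,297.0431… × (1 + 0.0075)^3 = £35,074.5286…
After £20,400.00 payment: £35,074.5286… − £20,400.00 = £14,674.5286…
Balance at month 12: £14,674.5286… × (1 + 0.0075)^3 = £15,007.1880…
Penalty: 12 × 0.75% × £48,570.00 = £4,371.30
Final settlement = outstanding balance + penalty = £15,007.1880… + £4,371.30 = £19,378.49

£19,378.49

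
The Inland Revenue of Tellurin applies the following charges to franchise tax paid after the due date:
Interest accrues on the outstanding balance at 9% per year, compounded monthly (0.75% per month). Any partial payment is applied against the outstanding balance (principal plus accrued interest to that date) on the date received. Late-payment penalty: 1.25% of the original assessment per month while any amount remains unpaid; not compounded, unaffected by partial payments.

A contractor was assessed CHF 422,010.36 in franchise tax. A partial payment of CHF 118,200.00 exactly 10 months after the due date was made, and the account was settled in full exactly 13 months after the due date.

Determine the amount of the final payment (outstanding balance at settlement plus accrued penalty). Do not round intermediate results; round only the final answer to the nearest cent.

CHF 412,757.01

Balance at month 10: CHF 422,010.3600 × (1 + 0.0075)^10 = CHF 454,750.9979…
After CHF 118,200.00 payment: CHF 454,750.9979… − CHF 118,200.00 = CHF 336,550.9979…
Balance at month 13: CHF 336,550.9979… × (1 + 0.0075)^3 = CHF 344,180.3304…
Penalty: 13 × 1.25% × CHF 422,010.36 = CHF 68,576.68…
Final settlement = outstanding balance + penalty = CHF 344,180.3304… + CHF 68,576.68… = CHF 412,757.01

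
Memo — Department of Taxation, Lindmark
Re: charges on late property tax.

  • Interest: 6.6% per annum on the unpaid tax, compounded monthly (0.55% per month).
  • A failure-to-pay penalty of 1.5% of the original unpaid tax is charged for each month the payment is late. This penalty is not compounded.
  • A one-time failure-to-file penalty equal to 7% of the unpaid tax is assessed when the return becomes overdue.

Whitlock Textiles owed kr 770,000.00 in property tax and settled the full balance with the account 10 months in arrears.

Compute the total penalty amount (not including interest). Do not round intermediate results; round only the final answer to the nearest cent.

kr 169,400.00

Failure-to-file penalty: 7% × kr 770,000.00 = kr 53,900.00
Failure-to-pay penalty: 10 × 1.5% × kr 770,000.00 = kr 115,500.00
Total penalty = kr 53,900.00 + kr 115,500.00 = kr 169,400.00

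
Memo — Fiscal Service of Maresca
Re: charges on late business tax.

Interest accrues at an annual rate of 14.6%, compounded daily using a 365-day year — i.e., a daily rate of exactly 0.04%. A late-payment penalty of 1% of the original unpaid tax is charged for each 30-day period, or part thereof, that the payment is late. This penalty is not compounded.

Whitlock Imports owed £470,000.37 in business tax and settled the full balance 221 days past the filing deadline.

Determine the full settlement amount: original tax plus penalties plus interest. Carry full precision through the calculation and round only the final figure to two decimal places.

Penalty periods: ⌈221/30⌉ = 8; penalty = 8 × 1% × £470,000.37 = £37,600.03…
Interest: £470,000.37 × ((1 + 0.0004)^221 − 1) = £470,000.37 × 0.09240570… = £43,430.7113…
Total = £470,000.37 + £37,600.0296 + £43,430.7113… = £551,031.11

£551,031.11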